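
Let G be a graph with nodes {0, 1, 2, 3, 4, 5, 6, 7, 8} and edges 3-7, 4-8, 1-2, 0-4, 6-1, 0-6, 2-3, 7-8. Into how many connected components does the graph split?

5 is isolated — a component by itself.
Starting from 0 we can reach 0, 1, 2, 3, 4, 6, 7, 8. That is one component of size 8.
Total: 2 components.

2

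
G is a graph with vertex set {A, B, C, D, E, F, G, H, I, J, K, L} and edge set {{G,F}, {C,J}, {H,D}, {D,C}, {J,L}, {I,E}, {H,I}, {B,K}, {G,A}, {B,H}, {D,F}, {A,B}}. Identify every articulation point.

Removing B increases the component count from 1 to 2, so B is a cut vertex.
Removing C increases the component count from 1 to 2, so C is a cut vertex.
Removing D increases the component count from 1 to 2, so D is a cut vertex.
Likewise H, I, J are cut vertices.
By contrast removing K leaves 1 component; it is not a cut vertex. No other vertex is a cut vertex either.

B, C, D, H, I, J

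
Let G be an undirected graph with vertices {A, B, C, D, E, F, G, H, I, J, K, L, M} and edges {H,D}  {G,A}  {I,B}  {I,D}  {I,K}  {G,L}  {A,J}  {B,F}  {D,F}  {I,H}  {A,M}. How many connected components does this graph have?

4

E is isolated — a component by itself.
C is isolated — a component by itself.
Starting from A we can reach A, G, J, L, M. That is one component of size 5.
Starting from B we can reach B, D, F, H, I, K. That is one component of size 6.
Total: 4 components.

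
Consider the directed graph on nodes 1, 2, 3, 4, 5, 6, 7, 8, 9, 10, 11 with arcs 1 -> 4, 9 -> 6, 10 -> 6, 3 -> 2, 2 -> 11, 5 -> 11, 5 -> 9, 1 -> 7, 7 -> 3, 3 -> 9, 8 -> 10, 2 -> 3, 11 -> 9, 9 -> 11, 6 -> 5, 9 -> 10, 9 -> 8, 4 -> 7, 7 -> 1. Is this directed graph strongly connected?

No

There is no directed path from 9 to 1, so the graph is not strongly connected.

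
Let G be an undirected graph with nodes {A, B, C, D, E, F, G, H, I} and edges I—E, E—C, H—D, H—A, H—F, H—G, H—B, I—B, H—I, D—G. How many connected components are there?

1

Starting from A we can reach A, B, C, D, E, F, G, H, I. That is one component of size 9.
Total: 1 component.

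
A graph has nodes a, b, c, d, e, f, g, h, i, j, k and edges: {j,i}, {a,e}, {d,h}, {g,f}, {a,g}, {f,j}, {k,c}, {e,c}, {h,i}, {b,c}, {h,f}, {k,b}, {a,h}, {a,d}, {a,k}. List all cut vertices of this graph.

a

Removing a increases the component count from 1 to 2, so a is a cut vertex.
By contrast removing b leaves 1 component; it is not a cut vertex. No other vertex is a cut vertex either.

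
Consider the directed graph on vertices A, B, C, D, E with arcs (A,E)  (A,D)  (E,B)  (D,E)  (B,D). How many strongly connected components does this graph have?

3

{B, D, E} are all mutually reachable — one SCC of size 3.
{C} is an SCC by itself.
{A} is an SCC by itself.
That gives 3 strongly connected components.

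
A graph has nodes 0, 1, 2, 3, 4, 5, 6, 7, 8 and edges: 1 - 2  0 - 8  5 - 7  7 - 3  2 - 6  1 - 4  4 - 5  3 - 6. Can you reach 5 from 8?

No

The component containing 8 is {0, 8}, and 5 is not in it.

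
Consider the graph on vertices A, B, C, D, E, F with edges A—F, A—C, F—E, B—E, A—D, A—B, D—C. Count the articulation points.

Removing A increases the component count from 1 to 2, so A is a cut vertex.
By contrast removing B leaves 1 component; it is not a cut vertex. No other vertex is a cut vertex either.

1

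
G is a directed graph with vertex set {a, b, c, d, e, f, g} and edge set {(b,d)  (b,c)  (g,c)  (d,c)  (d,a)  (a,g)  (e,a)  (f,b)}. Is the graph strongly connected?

No

There is no directed path from d to f, so the graph is not strongly connected.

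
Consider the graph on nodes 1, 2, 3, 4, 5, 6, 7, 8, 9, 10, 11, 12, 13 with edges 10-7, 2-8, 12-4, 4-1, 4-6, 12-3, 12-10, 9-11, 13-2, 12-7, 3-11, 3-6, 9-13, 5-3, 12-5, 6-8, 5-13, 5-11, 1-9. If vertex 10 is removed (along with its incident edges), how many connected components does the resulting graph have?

With 10 gone, the remaining components are: {1, 2, 3, 4, 5, 6, 7, 8, 9, 11, 12, 13}.
That is 1 component.

1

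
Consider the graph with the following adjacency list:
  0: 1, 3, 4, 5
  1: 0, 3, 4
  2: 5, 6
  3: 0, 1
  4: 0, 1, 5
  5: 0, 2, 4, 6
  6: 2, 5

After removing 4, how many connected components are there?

With 4 gone, the remaining components are: {0, 1, 2, 3, 5, 6}.
That is 1 component.

1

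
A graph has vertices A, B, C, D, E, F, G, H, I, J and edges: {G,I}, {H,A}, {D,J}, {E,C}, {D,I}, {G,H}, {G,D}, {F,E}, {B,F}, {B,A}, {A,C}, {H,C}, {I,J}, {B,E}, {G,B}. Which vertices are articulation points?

Removing G increases the component count from 1 to 2, so G is a cut vertex.
By contrast removing A leaves 1 component; it is not a cut vertex. No other vertex is a cut vertex either.

G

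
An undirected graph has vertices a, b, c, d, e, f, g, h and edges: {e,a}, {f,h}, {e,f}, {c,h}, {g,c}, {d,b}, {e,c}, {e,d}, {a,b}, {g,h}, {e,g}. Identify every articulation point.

e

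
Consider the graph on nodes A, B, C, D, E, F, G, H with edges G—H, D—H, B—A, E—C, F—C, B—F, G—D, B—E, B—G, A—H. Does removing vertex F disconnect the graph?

Deleting F leaves 1 component (was 1) (its neighbors B, C remain connected to each other), so F is not a cut vertex.

No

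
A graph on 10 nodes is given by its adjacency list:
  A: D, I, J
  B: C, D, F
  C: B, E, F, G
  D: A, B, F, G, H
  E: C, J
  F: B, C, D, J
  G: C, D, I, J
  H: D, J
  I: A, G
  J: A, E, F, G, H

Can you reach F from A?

Yes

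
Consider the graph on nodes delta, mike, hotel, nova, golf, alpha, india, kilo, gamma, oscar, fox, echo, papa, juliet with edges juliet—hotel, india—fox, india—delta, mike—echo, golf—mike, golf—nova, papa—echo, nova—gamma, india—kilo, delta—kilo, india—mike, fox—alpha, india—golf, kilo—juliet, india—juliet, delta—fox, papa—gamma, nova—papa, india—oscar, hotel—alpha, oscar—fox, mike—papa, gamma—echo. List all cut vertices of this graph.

Removing india increases the component count from 1 to 2, so india is a cut vertex.
By contrast removing kilo leaves 1 component; it is not a cut vertex. No other vertex is a cut vertex either.

india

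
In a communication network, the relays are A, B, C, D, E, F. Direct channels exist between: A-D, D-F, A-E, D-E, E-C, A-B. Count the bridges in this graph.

3

The edges on the cycle A-D-E-A are not bridges since each lies on that cycle.
But removing E-C disconnects E from C; removing D-F disconnects D from F; removing A-B disconnects A from B — these are bridges.
That makes 3 bridges.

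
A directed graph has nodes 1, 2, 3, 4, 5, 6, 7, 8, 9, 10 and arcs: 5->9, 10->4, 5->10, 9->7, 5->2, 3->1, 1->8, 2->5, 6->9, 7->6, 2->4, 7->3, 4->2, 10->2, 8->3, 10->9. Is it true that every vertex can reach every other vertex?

There is no directed path from 6 to 5, so the graph is not strongly connected.

No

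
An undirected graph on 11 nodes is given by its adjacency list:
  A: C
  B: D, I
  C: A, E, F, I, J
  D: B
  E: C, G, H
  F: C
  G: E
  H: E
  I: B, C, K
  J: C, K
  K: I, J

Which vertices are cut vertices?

Removing B increases the component count from 1 to 2, so B is a cut vertex.
Removing C increases the component count from 1 to 4, so C is a cut vertex.
Removing E increases the component count from 1 to 3, so E is a cut vertex.
Likewise I is a cut vertex.
By contrast removing H leaves 1 component; it is not a cut vertex. No other vertex is a cut vertex either.

B, C, E, I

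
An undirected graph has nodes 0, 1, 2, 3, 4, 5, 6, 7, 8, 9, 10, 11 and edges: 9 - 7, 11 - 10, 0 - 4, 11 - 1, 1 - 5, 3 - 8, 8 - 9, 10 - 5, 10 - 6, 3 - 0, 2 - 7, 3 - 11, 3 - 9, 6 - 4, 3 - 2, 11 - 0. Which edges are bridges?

The edges on the cycle 3-8-9-3 are not bridges since each lies on that cycle.
Every edge lies on some cycle, so there are no bridges.

none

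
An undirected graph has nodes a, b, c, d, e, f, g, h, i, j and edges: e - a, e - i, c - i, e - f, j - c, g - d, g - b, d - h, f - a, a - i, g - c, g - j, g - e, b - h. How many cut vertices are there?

1

Removing g increases the component count from 1 to 2, so g is a cut vertex.
By contrast removing c leaves 1 component; it is not a cut vertex. No other vertex is a cut vertex either.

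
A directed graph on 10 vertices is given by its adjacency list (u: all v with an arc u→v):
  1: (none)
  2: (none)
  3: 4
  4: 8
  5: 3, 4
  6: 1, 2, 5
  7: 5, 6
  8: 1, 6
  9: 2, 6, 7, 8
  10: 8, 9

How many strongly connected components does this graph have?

6

{3, 4, 5, 6, 8} are all mutually reachable — one SCC of size 5.
{9} is an SCC by itself.
{10} is an SCC by itself.
{7} is an SCC by itself.
{2} is an SCC by itself.
(and 1 more singleton SCC)
That gives 6 strongly connected components.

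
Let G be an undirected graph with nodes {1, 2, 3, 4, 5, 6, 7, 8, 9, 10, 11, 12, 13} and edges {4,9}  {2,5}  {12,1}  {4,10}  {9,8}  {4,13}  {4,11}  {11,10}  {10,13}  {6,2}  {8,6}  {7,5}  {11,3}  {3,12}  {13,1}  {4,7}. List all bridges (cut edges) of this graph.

The edges on the cycle 4-9-8-6-2-5-7-4 are not bridges since each lies on that cycle.
Every edge lies on some cycle, so there are no bridges.

none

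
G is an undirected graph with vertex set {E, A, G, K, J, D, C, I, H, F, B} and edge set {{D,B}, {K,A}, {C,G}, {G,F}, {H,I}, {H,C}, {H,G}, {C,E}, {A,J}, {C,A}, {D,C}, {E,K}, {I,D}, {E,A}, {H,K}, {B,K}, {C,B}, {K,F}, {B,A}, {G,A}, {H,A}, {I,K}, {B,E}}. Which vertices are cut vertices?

Removing A increases the component count from 1 to 2, so A is a cut vertex.
By contrast removing G leaves 1 component; it is not a cut vertex. No other vertex is a cut vertex either.

A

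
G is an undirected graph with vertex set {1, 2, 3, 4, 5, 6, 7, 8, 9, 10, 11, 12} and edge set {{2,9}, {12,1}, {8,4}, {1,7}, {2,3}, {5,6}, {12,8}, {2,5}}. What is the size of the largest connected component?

11 is isolated — a component by itself.
10 is isolated — a component by itself.
Starting from 1 we can reach 1, 4, 7, 8, 12. That is one component of size 5.
Starting from 2 we can reach 2, 3, 5, 6, 9. That is one component of size 5.
The largest has 5 vertices.

5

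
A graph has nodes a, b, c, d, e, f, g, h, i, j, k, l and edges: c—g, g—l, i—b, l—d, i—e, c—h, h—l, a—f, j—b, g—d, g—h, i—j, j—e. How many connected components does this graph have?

4

k is isolated — a component by itself.
Starting from a we can reach a, f. That is one component of size 2.
Starting from b we can reach b, e, i, j. That is one component of size 4.
Starting from c we can reach c, d, g, h, l. That is one component of size 5.
Total: 4 components.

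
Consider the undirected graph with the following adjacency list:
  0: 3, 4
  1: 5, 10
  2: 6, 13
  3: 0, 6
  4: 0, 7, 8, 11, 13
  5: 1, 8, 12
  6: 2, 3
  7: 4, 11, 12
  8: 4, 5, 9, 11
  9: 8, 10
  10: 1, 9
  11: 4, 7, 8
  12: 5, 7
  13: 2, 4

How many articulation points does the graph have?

Removing 4 increases the component count from 1 to 2, so 4 is a cut vertex.
By contrast removing 3 leaves 1 component; it is not a cut vertex. No other vertex is a cut vertex either.

1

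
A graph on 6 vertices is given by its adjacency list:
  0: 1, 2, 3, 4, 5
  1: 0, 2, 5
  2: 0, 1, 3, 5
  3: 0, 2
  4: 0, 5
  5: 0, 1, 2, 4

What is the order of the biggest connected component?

Starting from 0 we can reach 0, 1, 2, 3, 4, 5. That is one component of size 6.
The largest has 6 vertices.

6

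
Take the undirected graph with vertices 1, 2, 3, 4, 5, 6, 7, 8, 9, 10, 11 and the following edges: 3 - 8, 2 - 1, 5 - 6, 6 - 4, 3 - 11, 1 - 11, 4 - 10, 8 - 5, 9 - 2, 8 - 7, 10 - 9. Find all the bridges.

The edges on the cycle 3-8-5-6-4-10-9-2-1-11-3 are not bridges since each lies on that cycle.
But removing 8 - 7 disconnects 8 from 7 — this is a bridge.

7-8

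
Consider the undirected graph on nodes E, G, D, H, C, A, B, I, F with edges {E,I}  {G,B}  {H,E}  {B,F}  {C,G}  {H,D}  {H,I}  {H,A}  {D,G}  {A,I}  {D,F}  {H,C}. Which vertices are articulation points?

Removing H increases the component count from 1 to 2, so H is a cut vertex.
By contrast removing D leaves 1 component; it is not a cut vertex. No other vertex is a cut vertex either.

H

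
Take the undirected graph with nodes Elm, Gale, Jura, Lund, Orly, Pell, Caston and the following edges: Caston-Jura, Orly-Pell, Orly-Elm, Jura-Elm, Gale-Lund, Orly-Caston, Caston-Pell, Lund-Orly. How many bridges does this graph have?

2

The edges on the cycle Orly-Caston-Jura-Elm-Orly are not bridges since each lies on that cycle.
But removing Lund-Gale disconnects Lund from Gale; removing Lund-Orly disconnects Lund from Orly — these are bridges.
That makes 2 bridges.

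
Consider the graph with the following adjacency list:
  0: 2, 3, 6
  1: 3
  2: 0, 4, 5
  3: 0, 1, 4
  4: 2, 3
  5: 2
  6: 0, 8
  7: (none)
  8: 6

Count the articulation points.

Removing 0 increases the component count from 2 to 3, so 0 is a cut vertex.
Removing 2 increases the component count from 2 to 3, so 2 is a cut vertex.
Removing 3 increases the component count from 2 to 3, so 3 is a cut vertex.
Likewise 6 is a cut vertex.
By contrast removing 4 leaves 2 components; it is not a cut vertex. No other vertex is a cut vertex either.

4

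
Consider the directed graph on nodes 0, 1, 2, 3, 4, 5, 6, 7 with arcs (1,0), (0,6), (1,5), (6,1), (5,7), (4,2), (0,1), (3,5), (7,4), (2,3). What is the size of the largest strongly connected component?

5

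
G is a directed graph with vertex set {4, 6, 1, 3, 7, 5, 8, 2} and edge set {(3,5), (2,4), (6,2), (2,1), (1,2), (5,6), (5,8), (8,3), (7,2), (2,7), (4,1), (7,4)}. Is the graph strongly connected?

There is no directed path from 4 to 8, so the graph is not strongly connected.

No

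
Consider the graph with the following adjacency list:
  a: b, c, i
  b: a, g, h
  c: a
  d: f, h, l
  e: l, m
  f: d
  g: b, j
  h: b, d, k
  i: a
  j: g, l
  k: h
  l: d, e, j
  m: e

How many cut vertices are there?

6

Removing a increases the component count from 1 to 3, so a is a cut vertex.
Removing b increases the component count from 1 to 2, so b is a cut vertex.
Removing d increases the component count from 1 to 2, so d is a cut vertex.
Likewise e, h, l are cut vertices.
By contrast removing j leaves 1 component; it is not a cut vertex. No other vertex is a cut vertex either.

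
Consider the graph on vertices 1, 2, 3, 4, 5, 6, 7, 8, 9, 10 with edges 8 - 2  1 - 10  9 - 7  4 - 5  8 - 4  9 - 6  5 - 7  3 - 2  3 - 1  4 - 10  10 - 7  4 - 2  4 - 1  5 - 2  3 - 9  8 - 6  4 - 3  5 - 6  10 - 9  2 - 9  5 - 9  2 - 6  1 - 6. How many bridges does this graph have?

The edges on the cycle 4-3-2-9-7-10-4 are not bridges since each lies on that cycle.
Every edge lies on some cycle, so there are no bridges.

0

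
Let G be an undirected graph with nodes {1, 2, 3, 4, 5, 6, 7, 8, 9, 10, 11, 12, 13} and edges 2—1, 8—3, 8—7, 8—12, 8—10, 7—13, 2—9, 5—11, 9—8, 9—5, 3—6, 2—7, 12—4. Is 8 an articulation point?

Yes

Deleting 8 raises the number of components from 1 to 4, so 8 is a cut vertex.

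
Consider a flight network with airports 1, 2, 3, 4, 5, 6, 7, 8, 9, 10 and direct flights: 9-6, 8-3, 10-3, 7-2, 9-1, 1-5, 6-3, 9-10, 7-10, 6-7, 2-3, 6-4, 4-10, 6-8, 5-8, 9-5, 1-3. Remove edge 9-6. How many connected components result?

1

9 and 6 are still connected via 9-1-3-6, so the component count stays at 1.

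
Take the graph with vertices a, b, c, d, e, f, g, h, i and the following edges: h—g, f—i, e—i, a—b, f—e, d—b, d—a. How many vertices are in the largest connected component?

c is isolated — a component by itself.
Starting from g we can reach g, h. That is one component of size 2.
Starting from a we can reach a, b, d. That is one component of size 3.
Starting from e we can reach e, f, i. That is one component of size 3.
The largest has 3 vertices.

3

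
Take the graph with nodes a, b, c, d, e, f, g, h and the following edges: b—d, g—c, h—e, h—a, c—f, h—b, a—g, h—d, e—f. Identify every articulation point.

h

Removing h increases the component count from 1 to 2, so h is a cut vertex.
By contrast removing f leaves 1 component; it is not a cut vertex. No other vertex is a cut vertex either.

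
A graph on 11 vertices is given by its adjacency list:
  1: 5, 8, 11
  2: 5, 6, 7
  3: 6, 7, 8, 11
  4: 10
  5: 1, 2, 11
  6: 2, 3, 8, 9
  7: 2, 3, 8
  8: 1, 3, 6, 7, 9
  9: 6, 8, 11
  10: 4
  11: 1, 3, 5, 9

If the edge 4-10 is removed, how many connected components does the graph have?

3

Before removal there are 2 components.
4-10 is a bridge — removing it separates 4's side from 10's side.
After removal: 3 components.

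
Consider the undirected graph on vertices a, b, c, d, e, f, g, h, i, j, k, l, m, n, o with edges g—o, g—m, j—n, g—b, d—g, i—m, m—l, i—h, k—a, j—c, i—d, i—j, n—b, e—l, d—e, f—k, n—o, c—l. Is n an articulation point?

Deleting n leaves 2 components (was 2), so n is not a cut vertex.

No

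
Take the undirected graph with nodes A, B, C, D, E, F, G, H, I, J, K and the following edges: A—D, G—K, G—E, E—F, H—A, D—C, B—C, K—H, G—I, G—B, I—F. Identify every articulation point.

G

Removing G increases the component count from 2 to 3, so G is a cut vertex.
By contrast removing H leaves 2 components; it is not a cut vertex. No other vertex is a cut vertex either.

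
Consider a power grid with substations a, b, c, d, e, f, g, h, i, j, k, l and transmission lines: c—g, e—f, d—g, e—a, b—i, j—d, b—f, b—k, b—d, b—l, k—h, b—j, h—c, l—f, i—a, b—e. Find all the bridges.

none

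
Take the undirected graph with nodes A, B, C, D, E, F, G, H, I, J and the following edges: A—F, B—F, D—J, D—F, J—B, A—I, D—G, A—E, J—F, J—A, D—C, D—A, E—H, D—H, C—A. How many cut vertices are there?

Removing A increases the component count from 1 to 2, so A is a cut vertex.
Removing D increases the component count from 1 to 2, so D is a cut vertex.
By contrast removing J leaves 1 component; it is not a cut vertex. No other vertex is a cut vertex either.

2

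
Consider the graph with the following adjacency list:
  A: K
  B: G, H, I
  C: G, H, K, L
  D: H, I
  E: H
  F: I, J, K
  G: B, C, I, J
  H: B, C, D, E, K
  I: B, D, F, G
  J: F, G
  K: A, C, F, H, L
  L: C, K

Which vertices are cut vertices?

H, K

Removing H increases the component count from 1 to 2, so H is a cut vertex.
Removing K increases the component count from 1 to 2, so K is a cut vertex.
By contrast removing A leaves 1 component; it is not a cut vertex. No other vertex is a cut vertex either.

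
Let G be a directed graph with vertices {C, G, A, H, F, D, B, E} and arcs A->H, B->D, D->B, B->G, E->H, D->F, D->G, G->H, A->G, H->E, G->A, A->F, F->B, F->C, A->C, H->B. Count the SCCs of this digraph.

2

{A, B, D, E, F, G, H} are all mutually reachable — one SCC of size 7.
{C} is an SCC by itself.
That gives 2 strongly connected components.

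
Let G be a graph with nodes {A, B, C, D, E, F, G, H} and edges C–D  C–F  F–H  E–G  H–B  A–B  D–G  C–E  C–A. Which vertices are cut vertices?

Removing C increases the component count from 1 to 2, so C is a cut vertex.
By contrast removing A leaves 1 component; it is not a cut vertex. No other vertex is a cut vertex either.

C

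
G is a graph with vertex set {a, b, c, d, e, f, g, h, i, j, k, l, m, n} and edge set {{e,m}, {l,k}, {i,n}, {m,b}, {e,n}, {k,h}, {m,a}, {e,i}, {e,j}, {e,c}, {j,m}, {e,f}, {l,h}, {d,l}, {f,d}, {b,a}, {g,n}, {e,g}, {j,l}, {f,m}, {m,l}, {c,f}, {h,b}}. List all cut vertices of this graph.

e

Removing e increases the component count from 1 to 2, so e is a cut vertex.
By contrast removing b leaves 1 component; it is not a cut vertex. No other vertex is a cut vertex either.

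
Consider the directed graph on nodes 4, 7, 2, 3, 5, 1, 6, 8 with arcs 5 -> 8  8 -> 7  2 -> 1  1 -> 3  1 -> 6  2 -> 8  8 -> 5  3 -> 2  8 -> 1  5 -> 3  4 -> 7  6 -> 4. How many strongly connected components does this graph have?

4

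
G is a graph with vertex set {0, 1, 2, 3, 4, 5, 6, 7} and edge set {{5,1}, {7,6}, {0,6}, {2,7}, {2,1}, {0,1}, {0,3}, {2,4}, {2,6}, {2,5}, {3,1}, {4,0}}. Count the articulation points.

Removing 5, for instance, still leaves 1 component. No single vertex removal increases the component count — the graph has no articulation points.

0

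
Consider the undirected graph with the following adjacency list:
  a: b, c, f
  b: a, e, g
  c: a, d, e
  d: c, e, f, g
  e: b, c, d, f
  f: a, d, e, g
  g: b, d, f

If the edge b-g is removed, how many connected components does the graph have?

b and g are still connected via b-e-d-g, so the component count stays at 1.

1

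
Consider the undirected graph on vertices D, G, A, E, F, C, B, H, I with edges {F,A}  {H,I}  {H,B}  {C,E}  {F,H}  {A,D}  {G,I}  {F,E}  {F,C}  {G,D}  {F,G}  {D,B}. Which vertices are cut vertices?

Removing F increases the component count from 1 to 2, so F is a cut vertex.
By contrast removing A leaves 1 component; it is not a cut vertex. No other vertex is a cut vertex either.

F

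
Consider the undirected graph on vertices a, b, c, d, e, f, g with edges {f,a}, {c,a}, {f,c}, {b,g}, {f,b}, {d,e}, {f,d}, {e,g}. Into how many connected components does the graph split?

Starting from a we can reach a, b, c, d, e, f, g. That is one component of size 7.
Total: 1 component.

1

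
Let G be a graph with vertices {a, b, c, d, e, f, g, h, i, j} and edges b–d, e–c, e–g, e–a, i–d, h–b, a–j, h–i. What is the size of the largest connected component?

5

f is isolated — a component by itself.
Starting from b we can reach b, d, h, i. That is one component of size 4.
Starting from a we can reach a, c, e, g, j. That is one component of size 5.
The largest has 5 vertices.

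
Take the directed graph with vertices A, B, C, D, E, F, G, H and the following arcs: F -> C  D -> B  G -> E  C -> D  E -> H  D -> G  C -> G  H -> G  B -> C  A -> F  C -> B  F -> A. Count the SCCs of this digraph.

{E, G, H} are all mutually reachable — one SCC of size 3.
{B, C, D} are all mutually reachable — one SCC of size 3.
{A, F} are all mutually reachable — one SCC of size 2.
That gives 3 strongly connected components.

3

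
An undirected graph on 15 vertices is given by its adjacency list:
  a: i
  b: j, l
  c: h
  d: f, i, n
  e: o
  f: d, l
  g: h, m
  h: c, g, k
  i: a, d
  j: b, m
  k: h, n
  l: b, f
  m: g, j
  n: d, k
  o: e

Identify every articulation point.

d, h, i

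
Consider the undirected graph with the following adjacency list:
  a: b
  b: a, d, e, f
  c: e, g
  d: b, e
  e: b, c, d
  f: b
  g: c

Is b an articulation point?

Yes

Deleting b raises the number of components from 1 to 3, so b is a cut vertex.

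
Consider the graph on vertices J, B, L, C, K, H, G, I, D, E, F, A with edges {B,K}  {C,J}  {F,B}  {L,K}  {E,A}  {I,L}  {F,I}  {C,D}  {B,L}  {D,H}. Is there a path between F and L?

Yes

From F we can reach B, F, I, K, L, which includes L.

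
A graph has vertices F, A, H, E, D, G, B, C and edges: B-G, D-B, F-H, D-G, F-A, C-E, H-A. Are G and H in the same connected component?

No

The component containing G is {B, D, G}, and H is not in it.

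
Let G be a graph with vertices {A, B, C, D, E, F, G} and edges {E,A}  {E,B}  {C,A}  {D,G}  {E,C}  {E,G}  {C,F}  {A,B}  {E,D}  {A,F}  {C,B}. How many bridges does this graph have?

0

The edges on the cycle E-D-G-E are not bridges since each lies on that cycle.
Every edge lies on some cycle, so there are no bridges.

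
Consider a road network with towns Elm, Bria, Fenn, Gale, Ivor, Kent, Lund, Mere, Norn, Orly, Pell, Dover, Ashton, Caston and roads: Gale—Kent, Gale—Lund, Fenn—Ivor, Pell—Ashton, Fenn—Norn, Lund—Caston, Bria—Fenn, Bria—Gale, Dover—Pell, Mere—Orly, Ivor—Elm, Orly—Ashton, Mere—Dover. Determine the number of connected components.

Starting from Mere we can reach Mere, Orly, Pell, Dover, Ashton. That is one component of size 5.
Starting from Elm we can reach Elm, Bria, Fenn, Gale, Ivor, Kent, Lund, Norn, Caston. That is one component of size 9.
Total: 2 components.

2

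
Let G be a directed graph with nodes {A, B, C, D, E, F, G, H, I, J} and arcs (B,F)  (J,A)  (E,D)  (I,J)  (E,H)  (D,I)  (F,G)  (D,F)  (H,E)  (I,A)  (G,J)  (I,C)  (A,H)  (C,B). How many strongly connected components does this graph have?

{A, B, C, D, E, F, G, H, I, J} are all mutually reachable — one SCC of size 10.
That gives 1 strongly connected component.

1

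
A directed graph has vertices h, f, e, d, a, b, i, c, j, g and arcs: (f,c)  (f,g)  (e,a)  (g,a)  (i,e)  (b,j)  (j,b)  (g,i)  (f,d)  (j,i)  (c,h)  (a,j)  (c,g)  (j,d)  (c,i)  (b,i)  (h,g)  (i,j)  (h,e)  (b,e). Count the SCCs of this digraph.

6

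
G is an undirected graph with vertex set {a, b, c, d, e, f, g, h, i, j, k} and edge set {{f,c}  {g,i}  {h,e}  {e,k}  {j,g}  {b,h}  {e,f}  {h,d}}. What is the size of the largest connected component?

7

a is isolated — a component by itself.
Starting from g we can reach g, i, j. That is one component of size 3.
Starting from b we can reach b, c, d, e, f, h, k. That is one component of size 7.
The largest has 7 vertices.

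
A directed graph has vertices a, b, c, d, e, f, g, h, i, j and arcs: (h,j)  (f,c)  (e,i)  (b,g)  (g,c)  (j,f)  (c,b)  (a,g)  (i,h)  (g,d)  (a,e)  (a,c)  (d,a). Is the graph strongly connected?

From i we can reach every vertex (a, b, c, d, e, f, g, h, i, j), and every vertex can reach i (a, b, c, d, e, f, g, h, i, j). So the whole graph is one strongly connected component.

Yes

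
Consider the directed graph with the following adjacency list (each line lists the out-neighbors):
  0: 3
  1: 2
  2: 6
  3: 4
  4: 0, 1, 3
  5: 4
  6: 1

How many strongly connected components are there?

3

{0, 3, 4} are all mutually reachable — one SCC of size 3.
{1, 2, 6} are all mutually reachable — one SCC of size 3.
{5} is an SCC by itself.
That gives 3 strongly connected components.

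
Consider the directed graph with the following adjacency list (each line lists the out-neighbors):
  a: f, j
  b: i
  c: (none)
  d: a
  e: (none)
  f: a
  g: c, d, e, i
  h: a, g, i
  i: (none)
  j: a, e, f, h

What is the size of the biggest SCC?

6

{a, d, f, g, h, j} are all mutually reachable — one SCC of size 6.
{b} is an SCC by itself.
{e} is an SCC by itself.
{i} is an SCC by itself.
{c} is an SCC by itself.
The largest has 6 vertices.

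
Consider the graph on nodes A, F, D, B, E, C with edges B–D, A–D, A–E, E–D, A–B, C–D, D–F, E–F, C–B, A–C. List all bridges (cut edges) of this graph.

The edges on the cycle A-E-D-B-A are not bridges since each lies on that cycle.
Every edge lies on some cycle, so there are no bridges.

none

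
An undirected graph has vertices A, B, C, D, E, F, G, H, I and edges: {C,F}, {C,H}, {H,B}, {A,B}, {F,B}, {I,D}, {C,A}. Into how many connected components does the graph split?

4

E is isolated — a component by itself.
G is isolated — a component by itself.
Starting from D we can reach D, I. That is one component of size 2.
Starting from A we can reach A, B, C, F, H. That is one component of size 5.
Total: 4 components.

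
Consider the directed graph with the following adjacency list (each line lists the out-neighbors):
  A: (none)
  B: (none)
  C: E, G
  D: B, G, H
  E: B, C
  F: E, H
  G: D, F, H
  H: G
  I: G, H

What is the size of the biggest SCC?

6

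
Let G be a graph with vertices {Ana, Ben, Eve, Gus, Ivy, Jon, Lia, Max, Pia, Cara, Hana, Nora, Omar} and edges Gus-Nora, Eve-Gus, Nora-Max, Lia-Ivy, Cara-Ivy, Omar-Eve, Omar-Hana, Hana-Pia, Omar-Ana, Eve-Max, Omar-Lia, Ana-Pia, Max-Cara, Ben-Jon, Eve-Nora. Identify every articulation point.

Removing Omar increases the component count from 2 to 3, so Omar is a cut vertex.
By contrast removing Ben leaves 2 components; it is not a cut vertex. No other vertex is a cut vertex either.

Omar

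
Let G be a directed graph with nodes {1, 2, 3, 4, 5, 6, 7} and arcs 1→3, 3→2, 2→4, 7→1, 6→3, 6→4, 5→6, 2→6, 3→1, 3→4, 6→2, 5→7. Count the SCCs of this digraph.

4

{1, 2, 3, 6} are all mutually reachable — one SCC of size 4.
{4} is an SCC by itself.
{5} is an SCC by itself.
{7} is an SCC by itself.
That gives 4 strongly connected components.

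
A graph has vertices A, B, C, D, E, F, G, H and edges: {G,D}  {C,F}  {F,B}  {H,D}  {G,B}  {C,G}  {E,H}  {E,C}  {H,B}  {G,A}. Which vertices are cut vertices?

G

Removing G increases the component count from 1 to 2, so G is a cut vertex.
By contrast removing F leaves 1 component; it is not a cut vertex. No other vertex is a cut vertex either.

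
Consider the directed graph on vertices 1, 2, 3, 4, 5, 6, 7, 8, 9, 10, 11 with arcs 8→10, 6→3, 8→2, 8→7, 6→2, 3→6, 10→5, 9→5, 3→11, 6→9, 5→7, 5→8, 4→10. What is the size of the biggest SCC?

3

{5, 8, 10} are all mutually reachable — one SCC of size 3.
{3, 6} are all mutually reachable — one SCC of size 2.
{7} is an SCC by itself.
{2} is an SCC by itself.
{9} is an SCC by itself.
(and 3 more singleton SCCs)
The largest has 3 vertices.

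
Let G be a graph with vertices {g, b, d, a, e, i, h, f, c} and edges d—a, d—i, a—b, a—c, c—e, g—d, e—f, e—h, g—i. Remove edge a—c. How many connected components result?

Before removal there is 1 component.
a—c is a bridge — removing it separates a's side from c's side.
After removal: 2 components.

2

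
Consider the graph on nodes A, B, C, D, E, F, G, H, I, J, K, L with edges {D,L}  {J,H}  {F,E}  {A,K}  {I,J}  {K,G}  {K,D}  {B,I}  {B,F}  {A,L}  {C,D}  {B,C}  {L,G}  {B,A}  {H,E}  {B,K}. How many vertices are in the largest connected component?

12

Starting from A we can reach A, B, C, D, E, F, G, H, I, J, K, L. That is one component of size 12.
The largest has 12 vertices.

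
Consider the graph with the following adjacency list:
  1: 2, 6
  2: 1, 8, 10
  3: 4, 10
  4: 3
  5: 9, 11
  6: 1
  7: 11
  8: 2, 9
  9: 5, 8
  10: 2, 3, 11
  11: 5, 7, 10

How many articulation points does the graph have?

Removing 1 increases the component count from 1 to 2, so 1 is a cut vertex.
Removing 2 increases the component count from 1 to 2, so 2 is a cut vertex.
Removing 3 increases the component count from 1 to 2, so 3 is a cut vertex.
Likewise 10, 11 are cut vertices.
By contrast removing 8 leaves 1 component; it is not a cut vertex. No other vertex is a cut vertex either.

5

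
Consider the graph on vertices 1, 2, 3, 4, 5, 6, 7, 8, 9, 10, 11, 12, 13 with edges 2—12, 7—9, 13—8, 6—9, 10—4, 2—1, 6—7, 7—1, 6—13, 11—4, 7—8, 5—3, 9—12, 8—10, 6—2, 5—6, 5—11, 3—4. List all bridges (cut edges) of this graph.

none

The edges on the cycle 6-7-9-12-2-6 are not bridges since each lies on that cycle.
Every edge lies on some cycle, so there are no bridges.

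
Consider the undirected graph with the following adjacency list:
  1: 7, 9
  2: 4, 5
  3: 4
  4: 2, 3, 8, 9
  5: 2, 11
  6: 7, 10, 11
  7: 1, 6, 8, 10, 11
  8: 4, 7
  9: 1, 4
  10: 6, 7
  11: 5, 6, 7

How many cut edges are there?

1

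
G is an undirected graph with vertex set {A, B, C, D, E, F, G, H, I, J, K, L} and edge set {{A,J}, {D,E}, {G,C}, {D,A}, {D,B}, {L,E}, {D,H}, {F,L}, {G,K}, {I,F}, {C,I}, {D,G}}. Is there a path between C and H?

From C we can reach A, B, C, D, E, F, G, H, I, J, K, L, which includes H.

Yes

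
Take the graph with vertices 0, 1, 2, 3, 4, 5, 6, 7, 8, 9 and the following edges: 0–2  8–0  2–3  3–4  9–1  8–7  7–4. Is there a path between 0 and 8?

Yes

From 0 we can reach 0, 2, 3, 4, 7, 8, which includes 8.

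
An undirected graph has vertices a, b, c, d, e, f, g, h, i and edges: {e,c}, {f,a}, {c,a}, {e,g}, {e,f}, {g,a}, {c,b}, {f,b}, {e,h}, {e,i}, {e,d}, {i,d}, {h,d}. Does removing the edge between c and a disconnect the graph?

No

After removing c-a, the path c-e-g-a still connects them, so the edge is not a bridge.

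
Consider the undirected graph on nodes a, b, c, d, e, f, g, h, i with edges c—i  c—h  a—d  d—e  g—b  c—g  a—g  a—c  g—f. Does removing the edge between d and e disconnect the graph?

Yes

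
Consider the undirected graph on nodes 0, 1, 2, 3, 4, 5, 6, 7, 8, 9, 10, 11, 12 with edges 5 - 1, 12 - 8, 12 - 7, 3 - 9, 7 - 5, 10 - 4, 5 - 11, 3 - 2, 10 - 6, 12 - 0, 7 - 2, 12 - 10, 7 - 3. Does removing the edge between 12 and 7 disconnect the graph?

Yes

Removing 12 - 7 leaves no path between 12 and 7: the component count goes from 1 to 2. So it is a bridge.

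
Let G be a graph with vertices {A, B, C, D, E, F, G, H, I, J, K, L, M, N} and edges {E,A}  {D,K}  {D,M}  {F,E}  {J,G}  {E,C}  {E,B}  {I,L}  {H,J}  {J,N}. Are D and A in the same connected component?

No

The component containing D is {D, K, M}, and A is not in it.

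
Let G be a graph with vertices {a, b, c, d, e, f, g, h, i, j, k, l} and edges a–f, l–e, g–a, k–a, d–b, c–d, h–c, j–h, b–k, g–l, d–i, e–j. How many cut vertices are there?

2

Removing a increases the component count from 1 to 2, so a is a cut vertex.
Removing d increases the component count from 1 to 2, so d is a cut vertex.
By contrast removing b leaves 1 component; it is not a cut vertex. No other vertex is a cut vertex either.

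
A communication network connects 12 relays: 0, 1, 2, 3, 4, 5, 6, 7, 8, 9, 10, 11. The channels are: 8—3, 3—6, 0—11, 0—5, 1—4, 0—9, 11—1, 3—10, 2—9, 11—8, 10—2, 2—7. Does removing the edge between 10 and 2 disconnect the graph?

No

After removing 10—2, the path 10-3-8-11-0-9-2 still connects them, so the edge is not a bridge.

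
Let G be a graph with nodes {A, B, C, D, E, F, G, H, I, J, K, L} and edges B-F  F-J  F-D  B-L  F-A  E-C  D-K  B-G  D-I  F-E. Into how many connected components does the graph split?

H is isolated — a component by itself.
Starting from A we can reach A, B, C, D, E, F, G, I, J, K, L. That is one component of size 11.
Total: 2 components.

2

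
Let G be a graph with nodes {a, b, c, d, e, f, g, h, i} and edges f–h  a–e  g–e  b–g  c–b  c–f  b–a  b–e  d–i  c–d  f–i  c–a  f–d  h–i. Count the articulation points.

1

Removing c increases the component count from 1 to 2, so c is a cut vertex.
By contrast removing b leaves 1 component; it is not a cut vertex. No other vertex is a cut vertex either.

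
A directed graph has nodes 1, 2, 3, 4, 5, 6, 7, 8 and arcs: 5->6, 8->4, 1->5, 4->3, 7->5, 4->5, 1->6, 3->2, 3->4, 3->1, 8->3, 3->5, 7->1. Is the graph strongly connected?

No

There is no directed path from 5 to 8, so the graph is not strongly connected.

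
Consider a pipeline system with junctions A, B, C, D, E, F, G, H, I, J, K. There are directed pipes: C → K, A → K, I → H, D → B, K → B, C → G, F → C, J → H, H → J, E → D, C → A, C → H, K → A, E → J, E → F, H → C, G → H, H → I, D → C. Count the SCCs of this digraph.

6

{C, G, H, I, J} are all mutually reachable — one SCC of size 5.
{A, K} are all mutually reachable — one SCC of size 2.
{E} is an SCC by itself.
{B} is an SCC by itself.
{D} is an SCC by itself.
(and 1 more singleton SCC)
That gives 6 strongly connected components.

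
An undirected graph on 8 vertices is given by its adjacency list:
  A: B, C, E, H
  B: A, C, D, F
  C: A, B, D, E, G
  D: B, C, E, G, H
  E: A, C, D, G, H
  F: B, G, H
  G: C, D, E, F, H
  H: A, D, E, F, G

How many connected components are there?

1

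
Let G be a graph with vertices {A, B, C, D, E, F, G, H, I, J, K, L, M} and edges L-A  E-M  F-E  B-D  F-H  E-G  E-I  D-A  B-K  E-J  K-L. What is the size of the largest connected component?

7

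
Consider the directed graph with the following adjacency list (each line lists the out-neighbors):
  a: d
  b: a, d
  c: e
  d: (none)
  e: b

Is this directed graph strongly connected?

No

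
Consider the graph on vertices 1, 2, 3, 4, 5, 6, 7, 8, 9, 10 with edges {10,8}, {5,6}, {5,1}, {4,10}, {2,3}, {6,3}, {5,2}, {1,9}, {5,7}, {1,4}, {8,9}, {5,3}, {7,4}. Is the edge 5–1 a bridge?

After removing 5–1, the path 5-7-4-1 still connects them, so the edge is not a bridge.

No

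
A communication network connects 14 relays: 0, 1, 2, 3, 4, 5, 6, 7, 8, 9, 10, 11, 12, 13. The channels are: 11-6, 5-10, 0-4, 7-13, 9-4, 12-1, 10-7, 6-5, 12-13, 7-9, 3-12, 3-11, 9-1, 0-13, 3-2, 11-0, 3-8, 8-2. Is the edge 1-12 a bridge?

After removing 1-12, the path 1-9-7-13-12 still connects them, so the edge is not a bridge.

No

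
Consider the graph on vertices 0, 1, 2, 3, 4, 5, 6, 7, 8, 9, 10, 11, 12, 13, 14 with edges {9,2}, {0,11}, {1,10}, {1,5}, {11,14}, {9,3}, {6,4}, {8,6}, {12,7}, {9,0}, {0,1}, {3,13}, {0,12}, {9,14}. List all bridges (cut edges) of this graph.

0-1, 0-12, 1-10, 1-5, 12-7, 13-3, 2-9, 3-9, 4-6, 6-8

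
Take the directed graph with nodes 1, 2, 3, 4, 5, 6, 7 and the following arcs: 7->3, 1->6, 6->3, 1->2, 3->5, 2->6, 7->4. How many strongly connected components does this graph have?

7

{2} is an SCC by itself.
{1} is an SCC by itself.
{7} is an SCC by itself.
{6} is an SCC by itself.
{3} is an SCC by itself.
(and 2 more singleton SCCs)
That gives 7 strongly connected components.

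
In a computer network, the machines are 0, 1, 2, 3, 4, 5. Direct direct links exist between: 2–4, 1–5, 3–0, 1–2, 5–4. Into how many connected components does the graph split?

2

Starting from 0 we can reach 0, 3. That is one component of size 2.
Starting from 1 we can reach 1, 2, 4, 5. That is one component of size 4.
Total: 2 components.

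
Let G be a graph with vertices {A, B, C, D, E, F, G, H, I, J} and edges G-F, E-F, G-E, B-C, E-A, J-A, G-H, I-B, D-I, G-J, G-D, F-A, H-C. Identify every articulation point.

G

Removing G increases the component count from 1 to 2, so G is a cut vertex.
By contrast removing J leaves 1 component; it is not a cut vertex. No other vertex is a cut vertex either.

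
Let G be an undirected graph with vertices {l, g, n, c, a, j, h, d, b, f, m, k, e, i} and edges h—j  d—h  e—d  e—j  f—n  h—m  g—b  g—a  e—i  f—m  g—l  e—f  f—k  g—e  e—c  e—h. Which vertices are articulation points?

e, f, g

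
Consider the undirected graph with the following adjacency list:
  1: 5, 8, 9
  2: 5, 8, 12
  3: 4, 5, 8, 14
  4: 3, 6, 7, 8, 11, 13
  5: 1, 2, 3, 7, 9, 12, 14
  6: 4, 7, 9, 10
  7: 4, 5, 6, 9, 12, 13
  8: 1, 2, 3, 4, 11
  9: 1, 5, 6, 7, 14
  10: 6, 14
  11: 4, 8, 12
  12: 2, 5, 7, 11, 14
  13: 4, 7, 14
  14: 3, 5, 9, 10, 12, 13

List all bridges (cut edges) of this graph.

none

The edges on the cycle 6-9-14-3-5-7-12-11-4-6 are not bridges since each lies on that cycle.
Every edge lies on some cycle, so there are no bridges.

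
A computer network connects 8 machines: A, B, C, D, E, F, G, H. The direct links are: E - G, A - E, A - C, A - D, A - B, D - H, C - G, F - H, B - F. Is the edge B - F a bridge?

After removing B - F, the path B-A-D-H-F still connects them, so the edge is not a bridge.

No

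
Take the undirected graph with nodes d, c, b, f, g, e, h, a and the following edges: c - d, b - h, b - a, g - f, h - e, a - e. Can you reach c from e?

The component containing e is {a, b, e, h}, and c is not in it.

No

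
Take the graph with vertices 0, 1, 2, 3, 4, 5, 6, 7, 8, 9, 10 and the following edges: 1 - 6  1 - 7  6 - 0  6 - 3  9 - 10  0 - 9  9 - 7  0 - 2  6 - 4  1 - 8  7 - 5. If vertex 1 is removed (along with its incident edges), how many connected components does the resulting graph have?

2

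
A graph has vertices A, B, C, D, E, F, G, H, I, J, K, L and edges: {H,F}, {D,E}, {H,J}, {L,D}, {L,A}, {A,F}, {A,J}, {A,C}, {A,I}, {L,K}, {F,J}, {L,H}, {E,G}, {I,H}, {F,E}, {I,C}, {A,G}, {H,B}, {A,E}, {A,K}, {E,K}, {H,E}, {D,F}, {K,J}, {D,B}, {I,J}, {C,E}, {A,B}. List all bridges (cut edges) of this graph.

The edges on the cycle A-I-H-B-A are not bridges since each lies on that cycle.
Every edge lies on some cycle, so there are no bridges.

none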